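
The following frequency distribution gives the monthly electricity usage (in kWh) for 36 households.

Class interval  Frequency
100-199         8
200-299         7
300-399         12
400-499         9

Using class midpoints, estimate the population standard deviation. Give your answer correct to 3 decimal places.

Midpoints: 149.5, 249.5, 349.5, 449.5
n = 36, Σfm = 11182, mean = 310.6111
Σfm² = 3898809
Σf(m − x̄)² = Σfm² − (Σfm)²/n = 3898809 − 11182²/36 = 425555.5556
Population variance = 425555.5556 / 36 = 11820.9877
Standard deviation = √11820.9877 = 108.7244

108.724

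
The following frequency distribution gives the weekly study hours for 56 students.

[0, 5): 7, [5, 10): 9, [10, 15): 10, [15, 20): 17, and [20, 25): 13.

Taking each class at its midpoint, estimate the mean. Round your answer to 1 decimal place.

14.3

Midpoints: 2.5, 7.5, 12.5, 17.5, 22.5
Σfm = 7×2.5 + 9×7.5 + 10×12.5 + 17×17.5 + 13×22.5 = 800
n = Σf = 56
Mean = 800 / 56 = 14.2857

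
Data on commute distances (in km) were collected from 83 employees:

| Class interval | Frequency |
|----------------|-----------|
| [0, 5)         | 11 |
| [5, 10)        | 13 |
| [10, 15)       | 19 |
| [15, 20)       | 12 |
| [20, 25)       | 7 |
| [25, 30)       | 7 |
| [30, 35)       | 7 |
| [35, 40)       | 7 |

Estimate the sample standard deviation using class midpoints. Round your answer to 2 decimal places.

Midpoints: 2.5, 7.5, 12.5, 17.5, 22.5, 27.5, 32.5, 37.5
n = 83, Σfm = 1412.5, mean = 17.0181
Σfm² = 33518.75
Σf(m − x̄)² = Σfm² − (Σfm)²/n = 33518.75 − 1412.5²/83 = 9480.7229
Sample variance = 9480.7229 / 82 = 115.6186
Standard deviation = √115.6186 = 10.7526

10.75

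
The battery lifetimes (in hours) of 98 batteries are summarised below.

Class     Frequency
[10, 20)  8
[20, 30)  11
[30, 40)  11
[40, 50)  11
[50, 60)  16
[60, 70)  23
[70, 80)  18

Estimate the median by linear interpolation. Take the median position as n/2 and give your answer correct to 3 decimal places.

55.000

Cumulative frequencies: 8, 19, 30, 41, 57, 80, 98
n = 98; position = n/2 = 49.
This falls in the class [50, 60): L = 50, F = 41, f = 16, h = 10.
Median ≈ 50 + ((49 − 41) / 16) × 10 = 55.0000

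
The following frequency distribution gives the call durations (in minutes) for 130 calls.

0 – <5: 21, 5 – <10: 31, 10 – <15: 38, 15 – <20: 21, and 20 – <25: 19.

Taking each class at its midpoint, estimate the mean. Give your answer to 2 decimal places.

Midpoints: 2.5, 7.5, 12.5, 17.5, 22.5
Σfm = 21×2.5 + 31×7.5 + 38×12.5 + 21×17.5 + 19×22.5 = 1555
n = Σf = 130
Mean = 1555 / 130 = 11.9615

11.96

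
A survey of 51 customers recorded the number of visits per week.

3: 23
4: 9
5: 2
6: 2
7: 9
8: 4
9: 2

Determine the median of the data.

4

Cumulative frequencies: 23, 32, 34, 36, 45, 49, 51
n = 51, so the median is the value in position (n+1)/2 = 26.
Position 26 falls at value 4.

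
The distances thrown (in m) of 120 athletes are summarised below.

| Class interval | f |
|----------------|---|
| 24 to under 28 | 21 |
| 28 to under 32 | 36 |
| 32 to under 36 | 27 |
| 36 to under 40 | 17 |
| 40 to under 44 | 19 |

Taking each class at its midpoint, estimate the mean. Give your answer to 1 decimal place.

Midpoints: 26, 30, 34, 38, 42
Σfm = 21×26 + 36×30 + 27×34 + 17×38 + 19×42 = 3988
n = Σf = 120
Mean = 3988 / 120 = 33.2333

33.2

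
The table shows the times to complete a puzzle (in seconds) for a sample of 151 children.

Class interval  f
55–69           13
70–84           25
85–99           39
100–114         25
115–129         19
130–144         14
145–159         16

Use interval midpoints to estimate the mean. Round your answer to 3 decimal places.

103.722

Midpoints: 62, 77, 92, 107, 122, 137, 152
Σfm = 13×62 + 25×77 + 39×92 + 25×107 + 19×122 + 14×137 + 16×152 = 15662
n = Σf = 151
Mean = 15662 / 151 = 103.7219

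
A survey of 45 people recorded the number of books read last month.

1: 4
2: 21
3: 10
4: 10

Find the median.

Cumulative frequencies: 4, 25, 35, 45
n = 45, so the median is the value in position (n+1)/2 = 23.
Position 23 falls at value 2.

2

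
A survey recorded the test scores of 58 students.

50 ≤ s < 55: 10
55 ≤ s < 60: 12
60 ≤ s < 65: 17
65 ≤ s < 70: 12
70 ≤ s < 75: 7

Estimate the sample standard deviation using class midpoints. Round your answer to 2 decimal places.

Midpoints: 52.5, 57.5, 62.5, 67.5, 72.5
n = 58, Σfm = 3595, mean = 61.9828
Σfm² = 225112.5
Σf(m − x̄)² = Σfm² − (Σfm)²/n = 225112.5 − 3595²/58 = 2284.4828
Sample variance = 2284.4828 / 57 = 40.0786
Standard deviation = √40.0786 = 6.3308

6.33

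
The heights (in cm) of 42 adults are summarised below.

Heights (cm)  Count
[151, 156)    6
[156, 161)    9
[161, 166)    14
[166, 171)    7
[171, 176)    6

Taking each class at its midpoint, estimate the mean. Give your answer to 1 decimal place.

163.3

Midpoints: 153.5, 158.5, 163.5, 168.5, 173.5
Σfm = 6×153.5 + 9×158.5 + 14×163.5 + 7×168.5 + 6×173.5 = 6857
n = Σf = 42
Mean = 6857 / 42 = 163.2619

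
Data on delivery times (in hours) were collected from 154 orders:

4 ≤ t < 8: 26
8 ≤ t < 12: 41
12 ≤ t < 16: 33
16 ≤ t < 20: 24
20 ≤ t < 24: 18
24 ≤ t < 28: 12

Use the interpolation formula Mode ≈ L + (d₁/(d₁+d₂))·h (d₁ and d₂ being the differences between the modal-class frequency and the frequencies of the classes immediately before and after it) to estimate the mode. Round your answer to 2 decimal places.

10.61

Modal class: 8 ≤ t < 12 (highest frequency 41).
d₁ = 41 − 26 = 15, d₂ = 41 − 33 = 8
Mode ≈ 8 + (15/(15+8)) × 4 = 8 + 2.6087 = 10.6087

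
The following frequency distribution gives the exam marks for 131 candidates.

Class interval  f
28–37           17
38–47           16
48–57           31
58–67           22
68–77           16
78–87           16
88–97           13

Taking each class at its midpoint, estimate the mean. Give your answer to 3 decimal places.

60.439

Midpoints: 32.5, 42.5, 52.5, 62.5, 72.5, 82.5, 92.5
Σfm = 17×32.5 + 16×42.5 + 31×52.5 + 22×62.5 + 16×72.5 + 16×82.5 + 13×92.5 = 7917.5
n = Σf = 131
Mean = 7917.5 / 131 = 60.4389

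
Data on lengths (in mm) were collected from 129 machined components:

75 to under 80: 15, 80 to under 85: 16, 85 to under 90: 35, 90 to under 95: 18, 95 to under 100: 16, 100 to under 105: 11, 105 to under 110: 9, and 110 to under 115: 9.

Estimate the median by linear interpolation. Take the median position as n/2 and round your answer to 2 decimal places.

Cumulative frequencies: 15, 31, 66, 84, 100, 111, 120, 129
n = 129; position = n/2 = 64.5.
This falls in the class 85 to under 90: L = 85, F = 31, f = 35, h = 5.
Median ≈ 85 + ((64.5 − 31) / 35) × 5 = 89.7857

89.79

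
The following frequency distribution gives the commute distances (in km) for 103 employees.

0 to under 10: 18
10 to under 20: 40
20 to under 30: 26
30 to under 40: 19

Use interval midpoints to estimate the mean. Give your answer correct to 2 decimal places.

19.47

Midpoints: 5, 15, 25, 35
Σfm = 18×5 + 40×15 + 26×25 + 19×35 = 2005
n = Σf = 103
Mean = 2005 / 103 = 19.4660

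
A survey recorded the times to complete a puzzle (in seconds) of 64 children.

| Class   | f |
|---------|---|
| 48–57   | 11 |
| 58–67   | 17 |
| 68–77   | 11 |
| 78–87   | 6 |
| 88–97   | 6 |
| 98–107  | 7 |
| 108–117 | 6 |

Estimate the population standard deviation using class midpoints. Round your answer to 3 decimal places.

Midpoints: 52.5, 62.5, 72.5, 82.5, 92.5, 102.5, 112.5
n = 64, Σfm = 4880, mean = 76.2500
Σfm² = 396200
Σf(m − x̄)² = Σfm² − (Σfm)²/n = 396200 − 4880²/64 = 24100.0000
Population variance = 24100.0000 / 64 = 376.5625
Standard deviation = √376.5625 = 19.4052

19.405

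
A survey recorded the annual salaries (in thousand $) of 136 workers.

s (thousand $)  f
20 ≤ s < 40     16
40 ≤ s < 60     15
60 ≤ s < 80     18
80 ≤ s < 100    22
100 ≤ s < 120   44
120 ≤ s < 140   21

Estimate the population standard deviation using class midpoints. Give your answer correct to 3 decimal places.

32.051

Midpoints: 30, 50, 70, 90, 110, 130
n = 136, Σfm = 12040, mean = 88.5294
Σfm² = 1205600
Σf(m − x̄)² = Σfm² − (Σfm)²/n = 1205600 − 12040²/136 = 139705.8824
Population variance = 139705.8824 / 136 = 1027.2491
Standard deviation = √1027.2491 = 32.0507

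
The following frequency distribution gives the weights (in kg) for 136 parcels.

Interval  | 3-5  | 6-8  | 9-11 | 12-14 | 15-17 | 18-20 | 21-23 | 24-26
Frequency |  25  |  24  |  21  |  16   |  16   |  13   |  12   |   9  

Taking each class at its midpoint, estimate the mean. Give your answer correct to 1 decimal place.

Midpoints: 4, 7, 10, 13, 16, 19, 22, 25
Σfm = 25×4 + 24×7 + 21×10 + 16×13 + 16×16 + 13×19 + 12×22 + 9×25 = 1678
n = Σf = 136
Mean = 1678 / 136 = 12.3382

12.3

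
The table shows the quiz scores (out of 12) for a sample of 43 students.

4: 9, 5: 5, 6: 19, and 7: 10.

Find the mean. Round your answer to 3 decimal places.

5.698

Values: 4, 5, 6, 7
Σfx = 9×4 + 5×5 + 19×6 + 10×7 = 245
n = Σf = 43
Mean = 245 / 43 = 5.6977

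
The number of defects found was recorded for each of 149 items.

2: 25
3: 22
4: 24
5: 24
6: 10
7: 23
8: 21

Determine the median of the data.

5

Cumulative frequencies: 25, 47, 71, 95, 105, 128, 149
n = 149, so the median is the value in position (n+1)/2 = 75.
Position 75 falls at value 5.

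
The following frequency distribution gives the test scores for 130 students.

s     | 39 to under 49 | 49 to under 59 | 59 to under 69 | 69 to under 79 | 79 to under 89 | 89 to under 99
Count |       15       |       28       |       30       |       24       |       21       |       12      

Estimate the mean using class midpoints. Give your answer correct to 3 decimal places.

Midpoints: 44, 54, 64, 74, 84, 94
Σfm = 15×44 + 28×54 + 30×64 + 24×74 + 21×84 + 12×94 = 8760
n = Σf = 130
Mean = 8760 / 130 = 67.3846

67.385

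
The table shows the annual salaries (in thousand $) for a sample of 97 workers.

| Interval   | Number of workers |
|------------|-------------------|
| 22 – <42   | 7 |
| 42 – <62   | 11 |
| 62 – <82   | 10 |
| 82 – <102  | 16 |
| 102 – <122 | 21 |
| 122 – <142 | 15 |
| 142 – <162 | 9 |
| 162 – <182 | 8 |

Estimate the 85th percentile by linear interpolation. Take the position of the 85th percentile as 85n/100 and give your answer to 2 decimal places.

147.44

Cumulative frequencies: 7, 18, 28, 44, 65, 80, 89, 97
n = 97; position = 85n/100 = 82.45.
This falls in the class 142 – <162: L = 142, F = 80, f = 9, h = 20.
85th percentile ≈ 142 + ((82.45 − 80) / 9) × 20 = 147.4444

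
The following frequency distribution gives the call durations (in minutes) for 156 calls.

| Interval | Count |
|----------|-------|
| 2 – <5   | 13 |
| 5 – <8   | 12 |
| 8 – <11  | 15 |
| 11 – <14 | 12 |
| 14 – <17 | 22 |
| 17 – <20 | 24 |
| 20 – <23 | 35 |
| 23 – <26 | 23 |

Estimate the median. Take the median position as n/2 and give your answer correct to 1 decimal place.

Cumulative frequencies: 13, 25, 40, 52, 74, 98, 133, 156
n = 156; position = n/2 = 78.
This falls in the class 17 – <20: L = 17, F = 74, f = 24, h = 3.
Median ≈ 17 + ((78 − 74) / 24) × 3 = 17.5000

17.5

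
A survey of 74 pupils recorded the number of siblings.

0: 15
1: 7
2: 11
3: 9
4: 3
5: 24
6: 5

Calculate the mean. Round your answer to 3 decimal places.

Values: 0, 1, 2, 3, 4, 5, 6
Σfx = 15×0 + 7×1 + 11×2 + 9×3 + 3×4 + 24×5 + 5×6 = 218
n = Σf = 74
Mean = 218 / 74 = 2.9459

2.946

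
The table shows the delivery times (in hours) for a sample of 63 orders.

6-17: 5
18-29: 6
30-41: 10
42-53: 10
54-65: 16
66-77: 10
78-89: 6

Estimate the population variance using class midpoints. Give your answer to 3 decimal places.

Midpoints: 11.5, 23.5, 35.5, 47.5, 59.5, 71.5, 83.5
n = 63, Σfm = 3196.5, mean = 50.7381
Σfm² = 188739.75
Σf(m − x̄)² = Σfm² − (Σfm)²/n = 188739.75 − 3196.5²/63 = 26555.4286
Population variance = 26555.4286 / 63 = 421.5147

421.515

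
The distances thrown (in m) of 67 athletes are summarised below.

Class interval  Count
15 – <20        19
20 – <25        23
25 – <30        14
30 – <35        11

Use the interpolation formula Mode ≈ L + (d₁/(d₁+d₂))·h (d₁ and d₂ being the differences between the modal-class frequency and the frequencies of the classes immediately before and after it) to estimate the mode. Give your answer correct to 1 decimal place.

21.5

Modal class: 20 – <25 (highest frequency 23).
d₁ = 23 − 19 = 4, d₂ = 23 − 14 = 9
Mode ≈ 20 + (4/(4+9)) × 5 = 20 + 1.5385 = 21.5385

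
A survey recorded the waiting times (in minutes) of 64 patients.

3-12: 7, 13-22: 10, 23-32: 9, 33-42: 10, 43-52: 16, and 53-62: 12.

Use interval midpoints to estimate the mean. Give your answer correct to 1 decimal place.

35.9

Midpoints: 7.5, 17.5, 27.5, 37.5, 47.5, 57.5
Σfm = 7×7.5 + 10×17.5 + 9×27.5 + 10×37.5 + 16×47.5 + 12×57.5 = 2300
n = Σf = 64
Mean = 2300 / 64 = 35.9375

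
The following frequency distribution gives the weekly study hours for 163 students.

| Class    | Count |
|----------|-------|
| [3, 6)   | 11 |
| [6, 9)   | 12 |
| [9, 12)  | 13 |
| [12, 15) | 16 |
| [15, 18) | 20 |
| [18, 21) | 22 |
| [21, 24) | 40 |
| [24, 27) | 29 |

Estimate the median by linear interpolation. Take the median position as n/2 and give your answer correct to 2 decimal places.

Cumulative frequencies: 11, 23, 36, 52, 72, 94, 134, 163
n = 163; position = n/2 = 81.5.
This falls in the class [18, 21): L = 18, F = 72, f = 22, h = 3.
Median ≈ 18 + ((81.5 − 72) / 22) × 3 = 19.2955

19.30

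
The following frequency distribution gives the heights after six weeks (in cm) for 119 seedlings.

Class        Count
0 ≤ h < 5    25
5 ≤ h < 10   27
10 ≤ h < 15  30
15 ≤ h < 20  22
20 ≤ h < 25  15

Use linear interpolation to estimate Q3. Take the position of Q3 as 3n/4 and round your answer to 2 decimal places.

Cumulative frequencies: 25, 52, 82, 104, 119
n = 119; position = 3n/4 = 89.25.
This falls in the class 15 ≤ h < 20: L = 15, F = 82, f = 22, h = 5.
Upper quartile ≈ 15 + ((89.25 − 82) / 22) × 5 = 16.6477

16.65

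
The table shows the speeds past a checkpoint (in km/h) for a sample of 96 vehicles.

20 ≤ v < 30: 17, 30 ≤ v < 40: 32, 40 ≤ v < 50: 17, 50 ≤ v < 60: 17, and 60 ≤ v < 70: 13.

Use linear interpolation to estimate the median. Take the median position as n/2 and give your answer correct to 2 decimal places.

39.69

Cumulative frequencies: 17, 49, 66, 83, 96
n = 96; position = n/2 = 48.
This falls in the class 30 ≤ v < 40: L = 30, F = 17, f = 32, h = 10.
Median ≈ 30 + ((48 − 17) / 32) × 10 = 39.6875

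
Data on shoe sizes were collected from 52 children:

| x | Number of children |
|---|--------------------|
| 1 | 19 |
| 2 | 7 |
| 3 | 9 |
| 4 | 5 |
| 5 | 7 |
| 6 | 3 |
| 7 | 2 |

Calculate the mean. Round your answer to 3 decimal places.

Values: 1, 2, 3, 4, 5, 6, 7
Σfx = 19×1 + 7×2 + 9×3 + 5×4 + 7×5 + 3×6 + 2×7 = 147
n = Σf = 52
Mean = 147 / 52 = 2.8269

2.827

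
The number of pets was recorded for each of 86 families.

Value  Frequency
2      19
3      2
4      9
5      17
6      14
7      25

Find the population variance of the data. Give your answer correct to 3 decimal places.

Values: 2, 3, 4, 5, 6, 7
n = 86, Σfx = 424, mean = 4.9302
Σfx² = 2392
Σf(x − x̄)² = Σfx² − (Σfx)²/n = 2392 − 424²/86 = 301.5814
Population variance = 301.5814 / 86 = 3.5068

3.507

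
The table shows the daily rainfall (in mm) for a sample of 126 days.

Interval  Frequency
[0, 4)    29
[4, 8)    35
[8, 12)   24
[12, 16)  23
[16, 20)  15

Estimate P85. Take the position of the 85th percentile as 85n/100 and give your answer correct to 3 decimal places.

Cumulative frequencies: 29, 64, 88, 111, 126
n = 126; position = 85n/100 = 107.1.
This falls in the class [12, 16): L = 12, F = 88, f = 23, h = 4.
85th percentile ≈ 12 + ((107.1 − 88) / 23) × 4 = 15.3217

15.322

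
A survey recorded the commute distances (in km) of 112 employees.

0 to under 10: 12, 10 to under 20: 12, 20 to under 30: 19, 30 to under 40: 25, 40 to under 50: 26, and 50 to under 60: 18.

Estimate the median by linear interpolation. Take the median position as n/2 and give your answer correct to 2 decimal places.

Cumulative frequencies: 12, 24, 43, 68, 94, 112
n = 112; position = n/2 = 56.
This falls in the class 30 to under 40: L = 30, F = 43, f = 25, h = 10.
Median ≈ 30 + ((56 − 43) / 25) × 10 = 35.2000

35.20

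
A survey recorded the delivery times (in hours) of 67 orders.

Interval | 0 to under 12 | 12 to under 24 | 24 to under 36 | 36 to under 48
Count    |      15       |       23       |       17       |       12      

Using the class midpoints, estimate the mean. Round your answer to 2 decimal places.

Midpoints: 6, 18, 30, 42
Σfm = 15×6 + 23×18 + 17×30 + 12×42 = 1518
n = Σf = 67
Mean = 1518 / 67 = 22.6567

22.66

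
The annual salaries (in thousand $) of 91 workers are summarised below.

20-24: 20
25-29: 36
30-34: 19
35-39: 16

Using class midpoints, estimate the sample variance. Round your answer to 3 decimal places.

Midpoints: 22, 27, 32, 37
n = 91, Σfm = 2612, mean = 28.7033
Σfm² = 77284
Σf(m − x̄)² = Σfm² − (Σfm)²/n = 77284 − 2612²/91 = 2310.9890
Sample variance = 2310.9890 / 90 = 25.6777

25.678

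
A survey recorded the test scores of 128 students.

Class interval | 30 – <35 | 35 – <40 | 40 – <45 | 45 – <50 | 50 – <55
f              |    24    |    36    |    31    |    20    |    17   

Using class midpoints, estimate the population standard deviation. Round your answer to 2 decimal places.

Midpoints: 32.5, 37.5, 42.5, 47.5, 52.5
n = 128, Σfm = 5290, mean = 41.3281
Σfm² = 223950
Σf(m − x̄)² = Σfm² − (Σfm)²/n = 223950 − 5290²/128 = 5324.2188
Population variance = 5324.2188 / 128 = 41.5955
Standard deviation = √41.5955 = 6.4495

6.45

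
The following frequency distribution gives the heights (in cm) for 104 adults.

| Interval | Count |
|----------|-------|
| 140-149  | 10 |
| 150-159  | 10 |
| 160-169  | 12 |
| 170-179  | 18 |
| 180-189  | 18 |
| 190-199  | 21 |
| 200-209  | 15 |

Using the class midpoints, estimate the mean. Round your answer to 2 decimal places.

Midpoints: 144.5, 154.5, 164.5, 174.5, 184.5, 194.5, 204.5
Σfm = 10×144.5 + 10×154.5 + 12×164.5 + 18×174.5 + 18×184.5 + 21×194.5 + 15×204.5 = 18578
n = Σf = 104
Mean = 18578 / 104 = 178.6346

178.63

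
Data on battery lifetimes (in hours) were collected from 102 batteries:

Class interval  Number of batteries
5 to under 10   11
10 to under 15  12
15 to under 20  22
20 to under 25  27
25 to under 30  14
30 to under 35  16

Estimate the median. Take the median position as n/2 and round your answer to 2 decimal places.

Cumulative frequencies: 11, 23, 45, 72, 86, 102
n = 102; position = n/2 = 51.
This falls in the class 20 to under 25: L = 20, F = 45, f = 27, h = 5.
Median ≈ 20 + ((51 − 45) / 27) × 5 = 21.1111

21.11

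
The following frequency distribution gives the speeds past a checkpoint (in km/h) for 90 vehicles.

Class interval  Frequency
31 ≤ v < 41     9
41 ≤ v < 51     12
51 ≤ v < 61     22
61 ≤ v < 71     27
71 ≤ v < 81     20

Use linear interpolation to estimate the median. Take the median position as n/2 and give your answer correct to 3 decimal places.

Cumulative frequencies: 9, 21, 43, 70, 90
n = 90; position = n/2 = 45.
This falls in the class 61 ≤ v < 71: L = 61, F = 43, f = 27, h = 10.
Median ≈ 61 + ((45 − 43) / 27) × 10 = 61.7407

61.741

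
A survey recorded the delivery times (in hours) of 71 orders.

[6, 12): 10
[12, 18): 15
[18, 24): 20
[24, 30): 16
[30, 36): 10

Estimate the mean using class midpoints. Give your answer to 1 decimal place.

Midpoints: 9, 15, 21, 27, 33
Σfm = 10×9 + 15×15 + 20×21 + 16×27 + 10×33 = 1497
n = Σf = 71
Mean = 1497 / 71 = 21.0845

21.1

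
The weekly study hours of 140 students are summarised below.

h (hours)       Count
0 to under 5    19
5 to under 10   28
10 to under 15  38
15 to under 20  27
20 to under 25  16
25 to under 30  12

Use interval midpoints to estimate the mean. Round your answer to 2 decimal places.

13.54

Midpoints: 2.5, 7.5, 12.5, 17.5, 22.5, 27.5
Σfm = 19×2.5 + 28×7.5 + 38×12.5 + 27×17.5 + 16×22.5 + 12×27.5 = 1895
n = Σf = 140
Mean = 1895 / 140 = 13.5357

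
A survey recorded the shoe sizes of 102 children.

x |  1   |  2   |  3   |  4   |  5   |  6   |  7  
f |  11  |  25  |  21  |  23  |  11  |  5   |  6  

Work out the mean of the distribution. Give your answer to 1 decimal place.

Values: 1, 2, 3, 4, 5, 6, 7
Σfx = 11×1 + 25×2 + 21×3 + 23×4 + 11×5 + 5×6 + 6×7 = 343
n = Σf = 102
Mean = 343 / 102 = 3.3627

3.4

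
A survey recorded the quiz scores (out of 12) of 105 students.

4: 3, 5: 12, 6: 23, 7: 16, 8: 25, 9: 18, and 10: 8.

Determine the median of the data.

7

Cumulative frequencies: 3, 15, 38, 54, 79, 97, 105
n = 105, so the median is the value in position (n+1)/2 = 53.
Position 53 falls at value 7.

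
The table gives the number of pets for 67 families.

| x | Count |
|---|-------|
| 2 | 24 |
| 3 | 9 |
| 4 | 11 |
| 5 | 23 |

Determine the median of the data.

Cumulative frequencies: 24, 33, 44, 67
n = 67, so the median is the value in position (n+1)/2 = 34.
Position 34 falls at value 4.

4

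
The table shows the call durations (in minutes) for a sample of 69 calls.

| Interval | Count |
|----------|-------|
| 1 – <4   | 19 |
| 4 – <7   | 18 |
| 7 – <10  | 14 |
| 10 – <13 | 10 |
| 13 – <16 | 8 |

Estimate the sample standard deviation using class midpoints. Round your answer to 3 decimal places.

4.034

Midpoints: 2.5, 5.5, 8.5, 11.5, 14.5
n = 69, Σfm = 496.5, mean = 7.1957
Σfm² = 4679.25
Σf(m − x̄)² = Σfm² − (Σfm)²/n = 4679.25 − 496.5²/69 = 1106.6087
Sample variance = 1106.6087 / 68 = 16.2737
Standard deviation = √16.2737 = 4.0341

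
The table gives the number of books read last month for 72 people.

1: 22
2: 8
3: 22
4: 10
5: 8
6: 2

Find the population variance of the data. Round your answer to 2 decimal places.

Values: 1, 2, 3, 4, 5, 6
n = 72, Σfx = 196, mean = 2.7222
Σfx² = 684
Σf(x − x̄)² = Σfx² − (Σfx)²/n = 684 − 196²/72 = 150.4444
Population variance = 150.4444 / 72 = 2.0895

2.09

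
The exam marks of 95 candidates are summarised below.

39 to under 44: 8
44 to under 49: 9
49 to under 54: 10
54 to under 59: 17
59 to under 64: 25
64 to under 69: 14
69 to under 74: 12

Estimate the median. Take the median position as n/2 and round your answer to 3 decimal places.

Cumulative frequencies: 8, 17, 27, 44, 69, 83, 95
n = 95; position = n/2 = 47.5.
This falls in the class 59 to under 64: L = 59, F = 44, f = 25, h = 5.
Median ≈ 59 + ((47.5 − 44) / 25) × 5 = 59.7000

59.700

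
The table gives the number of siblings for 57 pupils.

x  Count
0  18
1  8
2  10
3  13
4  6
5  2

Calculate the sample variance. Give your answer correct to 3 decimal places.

2.358

Values: 0, 1, 2, 3, 4, 5
n = 57, Σfx = 101, mean = 1.7719
Σfx² = 311
Σf(x − x̄)² = Σfx² − (Σfx)²/n = 311 − 101²/57 = 132.0351
Sample variance = 132.0351 / 56 = 2.3578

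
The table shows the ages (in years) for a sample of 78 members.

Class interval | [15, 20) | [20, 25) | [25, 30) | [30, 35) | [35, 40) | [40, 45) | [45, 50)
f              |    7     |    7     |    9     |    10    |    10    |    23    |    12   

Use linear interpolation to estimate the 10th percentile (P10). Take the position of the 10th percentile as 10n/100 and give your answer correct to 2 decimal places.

Cumulative frequencies: 7, 14, 23, 33, 43, 66, 78
n = 78; position = 10n/100 = 7.8.
This falls in the class [20, 25): L = 20, F = 7, f = 7, h = 5.
10th percentile ≈ 20 + ((7.8 − 7) / 7) × 5 = 20.5714

20.57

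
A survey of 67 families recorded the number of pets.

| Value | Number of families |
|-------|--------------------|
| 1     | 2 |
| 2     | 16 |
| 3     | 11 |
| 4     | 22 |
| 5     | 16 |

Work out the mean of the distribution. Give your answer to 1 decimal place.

3.5

Values: 1, 2, 3, 4, 5
Σfx = 2×1 + 16×2 + 11×3 + 22×4 + 16×5 = 235
n = Σf = 67
Mean = 235 / 67 = 3.5075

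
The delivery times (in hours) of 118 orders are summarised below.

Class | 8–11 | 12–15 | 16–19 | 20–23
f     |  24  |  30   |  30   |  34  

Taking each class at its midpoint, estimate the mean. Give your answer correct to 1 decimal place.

16.0

Midpoints: 9.5, 13.5, 17.5, 21.5
Σfm = 24×9.5 + 30×13.5 + 30×17.5 + 34×21.5 = 1889
n = Σf = 118
Mean = 1889 / 118 = 16.0085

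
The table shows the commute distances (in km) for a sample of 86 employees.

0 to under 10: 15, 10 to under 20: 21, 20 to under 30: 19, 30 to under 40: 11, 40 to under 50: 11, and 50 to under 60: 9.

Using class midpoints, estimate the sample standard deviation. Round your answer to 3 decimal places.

15.943

Midpoints: 5, 15, 25, 35, 45, 55
n = 86, Σfm = 2240, mean = 26.0465
Σfm² = 79950
Σf(m − x̄)² = Σfm² − (Σfm)²/n = 79950 − 2240²/86 = 21605.8140
Sample variance = 21605.8140 / 85 = 254.1860
Standard deviation = √254.1860 = 15.9432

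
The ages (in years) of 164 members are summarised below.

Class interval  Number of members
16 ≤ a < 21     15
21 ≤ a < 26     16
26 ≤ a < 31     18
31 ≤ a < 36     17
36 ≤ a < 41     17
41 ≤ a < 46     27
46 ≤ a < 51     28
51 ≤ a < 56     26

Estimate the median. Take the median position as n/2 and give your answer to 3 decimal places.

40.706

Cumulative frequencies: 15, 31, 49, 66, 83, 110, 138, 164
n = 164; position = n/2 = 82.
This falls in the class 36 ≤ a < 41: L = 36, F = 66, f = 17, h = 5.
Median ≈ 36 + ((82 − 66) / 17) × 5 = 40.7059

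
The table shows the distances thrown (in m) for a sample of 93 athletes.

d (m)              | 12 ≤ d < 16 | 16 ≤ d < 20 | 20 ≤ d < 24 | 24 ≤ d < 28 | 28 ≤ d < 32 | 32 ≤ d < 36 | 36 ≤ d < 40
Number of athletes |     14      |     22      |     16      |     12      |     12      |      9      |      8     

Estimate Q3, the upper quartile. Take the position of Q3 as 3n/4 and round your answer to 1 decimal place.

Cumulative frequencies: 14, 36, 52, 64, 76, 85, 93
n = 93; position = 3n/4 = 69.75.
This falls in the class 28 ≤ d < 32: L = 28, F = 64, f = 12, h = 4.
Upper quartile ≈ 28 + ((69.75 − 64) / 12) × 4 = 29.9167

29.9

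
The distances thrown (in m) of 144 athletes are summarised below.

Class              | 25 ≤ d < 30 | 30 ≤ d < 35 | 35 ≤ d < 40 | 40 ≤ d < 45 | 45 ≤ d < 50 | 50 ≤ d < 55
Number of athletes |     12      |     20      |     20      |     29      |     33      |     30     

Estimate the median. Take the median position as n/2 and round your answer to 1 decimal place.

Cumulative frequencies: 12, 32, 52, 81, 114, 144
n = 144; position = n/2 = 72.
This falls in the class 40 ≤ d < 45: L = 40, F = 52, f = 29, h = 5.
Median ≈ 40 + ((72 − 52) / 29) × 5 = 43.4483

43.4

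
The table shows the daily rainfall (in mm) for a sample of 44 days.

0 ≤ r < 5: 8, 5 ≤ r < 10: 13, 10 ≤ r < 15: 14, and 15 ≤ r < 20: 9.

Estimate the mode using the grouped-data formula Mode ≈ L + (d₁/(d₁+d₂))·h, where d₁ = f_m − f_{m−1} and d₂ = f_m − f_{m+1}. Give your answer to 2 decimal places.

10.83

Modal class: 10 ≤ r < 15 (highest frequency 14).
d₁ = 14 − 13 = 1, d₂ = 14 − 9 = 5
Mode ≈ 10 + (1/(1+5)) × 5 = 10 + 0.8333 = 10.8333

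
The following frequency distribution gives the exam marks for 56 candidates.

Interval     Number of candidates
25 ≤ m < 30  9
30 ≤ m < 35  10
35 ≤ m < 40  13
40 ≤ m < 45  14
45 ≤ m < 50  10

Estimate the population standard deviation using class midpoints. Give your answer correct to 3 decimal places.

Midpoints: 27.5, 32.5, 37.5, 42.5, 47.5
n = 56, Σfm = 2130, mean = 38.0357
Σfm² = 83500
Σf(m − x̄)² = Σfm² − (Σfm)²/n = 83500 − 2130²/56 = 2483.9286
Population variance = 2483.9286 / 56 = 44.3559
Standard deviation = √44.3559 = 6.6600

6.660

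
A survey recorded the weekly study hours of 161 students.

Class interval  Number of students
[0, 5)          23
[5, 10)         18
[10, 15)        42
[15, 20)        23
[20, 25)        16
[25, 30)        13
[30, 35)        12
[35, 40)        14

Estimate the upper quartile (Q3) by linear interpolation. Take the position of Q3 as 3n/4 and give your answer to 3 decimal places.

24.609

Cumulative frequencies: 23, 41, 83, 106, 122, 135, 147, 161
n = 161; position = 3n/4 = 120.75.
This falls in the class [20, 25): L = 20, F = 106, f = 16, h = 5.
Upper quartile ≈ 20 + ((120.75 − 106) / 16) × 5 = 24.6094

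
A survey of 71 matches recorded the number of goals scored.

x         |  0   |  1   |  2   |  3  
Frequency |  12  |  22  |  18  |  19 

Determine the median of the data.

Cumulative frequencies: 12, 34, 52, 71
n = 71, so the median is the value in position (n+1)/2 = 36.
Position 36 falls at value 2.

2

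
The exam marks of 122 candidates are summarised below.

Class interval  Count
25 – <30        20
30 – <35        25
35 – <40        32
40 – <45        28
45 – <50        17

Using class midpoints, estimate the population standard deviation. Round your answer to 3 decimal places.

Midpoints: 27.5, 32.5, 37.5, 42.5, 47.5
n = 122, Σfm = 4560, mean = 37.3770
Σfm² = 175462.5
Σf(m − x̄)² = Σfm² − (Σfm)²/n = 175462.5 − 4560²/122 = 5023.1557
Population variance = 5023.1557 / 122 = 41.1734
Standard deviation = √41.1734 = 6.4167

6.417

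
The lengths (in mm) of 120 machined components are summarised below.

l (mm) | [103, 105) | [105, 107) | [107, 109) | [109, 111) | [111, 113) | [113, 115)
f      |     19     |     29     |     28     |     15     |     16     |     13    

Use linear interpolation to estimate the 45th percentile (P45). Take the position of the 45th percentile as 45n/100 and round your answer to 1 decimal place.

Cumulative frequencies: 19, 48, 76, 91, 107, 120
n = 120; position = 45n/100 = 54.
This falls in the class [107, 109): L = 107, F = 48, f = 28, h = 2.
45th percentile ≈ 107 + ((54 − 48) / 28) × 2 = 107.4286

107.4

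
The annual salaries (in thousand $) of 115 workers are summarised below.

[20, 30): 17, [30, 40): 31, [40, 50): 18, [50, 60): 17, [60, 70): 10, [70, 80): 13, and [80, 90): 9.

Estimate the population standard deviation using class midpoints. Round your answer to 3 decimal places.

Midpoints: 25, 35, 45, 55, 65, 75, 85
n = 115, Σfm = 5645, mean = 49.0870
Σfm² = 316875
Σf(m − x̄)² = Σfm² − (Σfm)²/n = 316875 − 5645²/115 = 39779.1304
Population variance = 39779.1304 / 115 = 345.9055
Standard deviation = √345.9055 = 18.5985

18.599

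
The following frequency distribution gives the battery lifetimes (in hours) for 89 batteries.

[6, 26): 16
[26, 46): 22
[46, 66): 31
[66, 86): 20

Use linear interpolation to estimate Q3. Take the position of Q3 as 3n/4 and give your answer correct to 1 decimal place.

64.5

Cumulative frequencies: 16, 38, 69, 89
n = 89; position = 3n/4 = 66.75.
This falls in the class [46, 66): L = 46, F = 38, f = 31, h = 20.
Upper quartile ≈ 46 + ((66.75 − 38) / 31) × 20 = 64.5484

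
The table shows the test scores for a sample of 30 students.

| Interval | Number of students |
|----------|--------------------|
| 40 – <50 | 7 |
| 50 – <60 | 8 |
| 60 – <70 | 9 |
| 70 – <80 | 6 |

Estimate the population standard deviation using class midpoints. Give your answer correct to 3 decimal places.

10.562

Midpoints: 45, 55, 65, 75
n = 30, Σfm = 1790, mean = 59.6667
Σfm² = 110150
Σf(m − x̄)² = Σfm² − (Σfm)²/n = 110150 − 1790²/30 = 3346.6667
Population variance = 3346.6667 / 30 = 111.5556
Standard deviation = √111.5556 = 10.5620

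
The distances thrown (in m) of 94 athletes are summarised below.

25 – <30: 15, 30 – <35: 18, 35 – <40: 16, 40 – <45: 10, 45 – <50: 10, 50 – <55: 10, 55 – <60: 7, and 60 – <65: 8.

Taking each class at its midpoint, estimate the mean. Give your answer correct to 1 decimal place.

Midpoints: 27.5, 32.5, 37.5, 42.5, 47.5, 52.5, 57.5, 62.5
Σfm = 15×27.5 + 18×32.5 + 16×37.5 + 10×42.5 + 10×47.5 + 10×52.5 + 7×57.5 + 8×62.5 = 3925
n = Σf = 94
Mean = 3925 / 94 = 41.7553

41.8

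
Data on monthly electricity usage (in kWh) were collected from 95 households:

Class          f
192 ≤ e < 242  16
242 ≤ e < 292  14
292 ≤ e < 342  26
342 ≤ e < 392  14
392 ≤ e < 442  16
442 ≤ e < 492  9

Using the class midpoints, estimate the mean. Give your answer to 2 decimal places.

Midpoints: 217, 267, 317, 367, 417, 467
Σfm = 16×217 + 14×267 + 26×317 + 14×367 + 16×417 + 9×467 = 31465
n = Σf = 95
Mean = 31465 / 95 = 331.2105

331.21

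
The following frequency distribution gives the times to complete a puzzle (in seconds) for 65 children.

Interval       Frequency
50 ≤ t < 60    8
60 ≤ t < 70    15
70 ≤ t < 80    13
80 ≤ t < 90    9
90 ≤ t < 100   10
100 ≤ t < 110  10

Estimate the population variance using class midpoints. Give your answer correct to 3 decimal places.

267.598

Midpoints: 55, 65, 75, 85, 95, 105
n = 65, Σfm = 5155, mean = 79.3077
Σfm² = 426225
Σf(m − x̄)² = Σfm² − (Σfm)²/n = 426225 − 5155²/65 = 17393.8462
Population variance = 17393.8462 / 65 = 267.5976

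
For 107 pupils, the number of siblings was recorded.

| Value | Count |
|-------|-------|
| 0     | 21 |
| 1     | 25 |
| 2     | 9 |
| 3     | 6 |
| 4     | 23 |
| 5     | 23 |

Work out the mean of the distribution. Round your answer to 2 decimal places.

Values: 0, 1, 2, 3, 4, 5
Σfx = 21×0 + 25×1 + 9×2 + 6×3 + 23×4 + 23×5 = 268
n = Σf = 107
Mean = 268 / 107 = 2.5047

2.50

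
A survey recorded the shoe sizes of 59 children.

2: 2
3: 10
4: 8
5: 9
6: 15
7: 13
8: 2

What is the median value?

6

Cumulative frequencies: 2, 12, 20, 29, 44, 57, 59
n = 59, so the median is the value in position (n+1)/2 = 30.
Position 30 falls at value 6.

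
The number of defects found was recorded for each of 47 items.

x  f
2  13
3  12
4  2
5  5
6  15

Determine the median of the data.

3

Cumulative frequencies: 13, 25, 27, 32, 47
n = 47, so the median is the value in position (n+1)/2 = 24.
Position 24 falls at value 3.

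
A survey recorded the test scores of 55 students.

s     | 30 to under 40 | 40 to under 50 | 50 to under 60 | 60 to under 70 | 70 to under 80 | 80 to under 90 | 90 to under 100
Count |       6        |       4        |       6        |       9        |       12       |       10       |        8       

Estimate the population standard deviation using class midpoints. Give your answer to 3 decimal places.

18.563

Midpoints: 35, 45, 55, 65, 75, 85, 95
n = 55, Σfm = 3815, mean = 69.3636
Σfm² = 283575
Σf(m − x̄)² = Σfm² − (Σfm)²/n = 283575 − 3815²/55 = 18952.7273
Population variance = 18952.7273 / 55 = 344.5950
Standard deviation = √344.5950 = 18.5633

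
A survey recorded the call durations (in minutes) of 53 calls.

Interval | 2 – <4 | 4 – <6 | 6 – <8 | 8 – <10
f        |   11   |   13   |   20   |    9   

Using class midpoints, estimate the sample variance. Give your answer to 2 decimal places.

4.10

Midpoints: 3, 5, 7, 9
n = 53, Σfm = 319, mean = 6.0189
Σfm² = 2133
Σf(m − x̄)² = Σfm² − (Σfm)²/n = 2133 − 319²/53 = 212.9811
Sample variance = 212.9811 / 52 = 4.0958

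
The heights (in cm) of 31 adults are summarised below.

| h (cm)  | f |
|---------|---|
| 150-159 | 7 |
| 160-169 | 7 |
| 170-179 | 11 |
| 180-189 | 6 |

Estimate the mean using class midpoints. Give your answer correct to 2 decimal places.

169.66

Midpoints: 154.5, 164.5, 174.5, 184.5
Σfm = 7×154.5 + 7×164.5 + 11×174.5 + 6×184.5 = 5259.5
n = Σf = 31
Mean = 5259.5 / 31 = 169.6613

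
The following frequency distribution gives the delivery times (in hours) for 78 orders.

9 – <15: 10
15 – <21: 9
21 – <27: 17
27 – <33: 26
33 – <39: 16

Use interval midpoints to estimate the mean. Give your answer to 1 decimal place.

Midpoints: 12, 18, 24, 30, 36
Σfm = 10×12 + 9×18 + 17×24 + 26×30 + 16×36 = 2046
n = Σf = 78
Mean = 2046 / 78 = 26.2308

26.2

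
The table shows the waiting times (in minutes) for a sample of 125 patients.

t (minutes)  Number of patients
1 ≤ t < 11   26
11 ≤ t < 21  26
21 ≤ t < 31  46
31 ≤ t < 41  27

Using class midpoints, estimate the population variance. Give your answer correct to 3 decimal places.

108.954

Midpoints: 6, 16, 26, 36
n = 125, Σfm = 2740, mean = 21.9200
Σfm² = 73680
Σf(m − x̄)² = Σfm² − (Σfm)²/n = 73680 − 2740²/125 = 13619.2000
Population variance = 13619.2000 / 125 = 108.9536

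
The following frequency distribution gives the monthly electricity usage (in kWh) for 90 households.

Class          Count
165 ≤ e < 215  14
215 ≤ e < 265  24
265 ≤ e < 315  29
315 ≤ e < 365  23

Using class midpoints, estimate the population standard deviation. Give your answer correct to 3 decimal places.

51.005

Midpoints: 190, 240, 290, 340
n = 90, Σfm = 24650, mean = 273.8889
Σfm² = 6985500
Σf(m − x̄)² = Σfm² − (Σfm)²/n = 6985500 − 24650²/90 = 234138.8889
Population variance = 234138.8889 / 90 = 2601.5432
Standard deviation = √2601.5432 = 51.0053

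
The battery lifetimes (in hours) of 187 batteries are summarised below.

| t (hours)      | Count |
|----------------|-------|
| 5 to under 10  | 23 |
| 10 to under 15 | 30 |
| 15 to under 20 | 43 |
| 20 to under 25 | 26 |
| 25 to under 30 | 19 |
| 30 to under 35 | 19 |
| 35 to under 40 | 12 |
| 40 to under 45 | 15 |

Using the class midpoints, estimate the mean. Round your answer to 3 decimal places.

Midpoints: 7.5, 12.5, 17.5, 22.5, 27.5, 32.5, 37.5, 42.5
Σfm = 23×7.5 + 30×12.5 + 43×17.5 + 26×22.5 + 19×27.5 + 19×32.5 + 12×37.5 + 15×42.5 = 4112.5
n = Σf = 187
Mean = 4112.5 / 187 = 21.9920

21.992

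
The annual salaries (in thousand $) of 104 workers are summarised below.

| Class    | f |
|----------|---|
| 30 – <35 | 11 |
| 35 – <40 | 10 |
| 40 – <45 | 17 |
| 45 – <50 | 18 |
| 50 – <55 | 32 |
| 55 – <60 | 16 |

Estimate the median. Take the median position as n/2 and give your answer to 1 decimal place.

Cumulative frequencies: 11, 21, 38, 56, 88, 104
n = 104; position = n/2 = 52.
This falls in the class 45 – <50: L = 45, F = 38, f = 18, h = 5.
Median ≈ 45 + ((52 − 38) / 18) × 5 = 48.8889

48.9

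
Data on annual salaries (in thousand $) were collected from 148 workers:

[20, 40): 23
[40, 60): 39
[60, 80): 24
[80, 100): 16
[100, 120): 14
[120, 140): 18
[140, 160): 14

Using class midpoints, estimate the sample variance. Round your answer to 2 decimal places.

Midpoints: 30, 50, 70, 90, 110, 130, 150
n = 148, Σfm = 11740, mean = 79.3243
Σfm² = 1154000
Σf(m − x̄)² = Σfm² − (Σfm)²/n = 1154000 − 11740²/148 = 222732.4324
Sample variance = 222732.4324 / 147 = 1515.1866

1515.19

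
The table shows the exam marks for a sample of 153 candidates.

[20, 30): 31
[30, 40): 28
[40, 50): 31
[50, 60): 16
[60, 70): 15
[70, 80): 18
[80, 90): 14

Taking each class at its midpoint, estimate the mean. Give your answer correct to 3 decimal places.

Midpoints: 25, 35, 45, 55, 65, 75, 85
Σfm = 31×25 + 28×35 + 31×45 + 16×55 + 15×65 + 18×75 + 14×85 = 7545
n = Σf = 153
Mean = 7545 / 153 = 49.3137

49.314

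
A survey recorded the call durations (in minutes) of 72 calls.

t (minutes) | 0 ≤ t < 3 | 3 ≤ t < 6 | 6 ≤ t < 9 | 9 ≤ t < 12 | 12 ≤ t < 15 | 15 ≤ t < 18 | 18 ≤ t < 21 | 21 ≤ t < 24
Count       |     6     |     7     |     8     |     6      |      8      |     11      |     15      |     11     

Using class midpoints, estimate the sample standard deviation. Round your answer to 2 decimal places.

Midpoints: 1.5, 4.5, 7.5, 10.5, 13.5, 16.5, 19.5, 22.5
n = 72, Σfm = 993, mean = 13.7917
Σfm² = 16992
Σf(m − x̄)² = Σfm² − (Σfm)²/n = 16992 − 993²/72 = 3296.8750
Sample variance = 3296.8750 / 71 = 46.4349
Standard deviation = √46.4349 = 6.8143

6.81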